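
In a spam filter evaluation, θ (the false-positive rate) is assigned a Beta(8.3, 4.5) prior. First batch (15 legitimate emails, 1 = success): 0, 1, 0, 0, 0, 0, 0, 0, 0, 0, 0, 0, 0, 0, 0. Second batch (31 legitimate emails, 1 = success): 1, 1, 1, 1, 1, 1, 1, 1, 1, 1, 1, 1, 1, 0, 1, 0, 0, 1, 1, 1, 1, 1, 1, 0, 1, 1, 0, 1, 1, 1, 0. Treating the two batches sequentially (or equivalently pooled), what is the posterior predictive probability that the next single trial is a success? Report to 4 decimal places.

The Beta prior is conjugate to a Binomial/Bernoulli likelihood; the update adds successes to α and failures to β.
After batch 1: Beta(8.3+1, 4.5+14) = Beta(9.3, 18.5).
After batch 2: Beta(9.3+25, 18.5+6) = Beta(34.3, 24.5).
For a single future Bernoulli trial, P(success | data) = α/(α+β) = 0.5833.

0.5833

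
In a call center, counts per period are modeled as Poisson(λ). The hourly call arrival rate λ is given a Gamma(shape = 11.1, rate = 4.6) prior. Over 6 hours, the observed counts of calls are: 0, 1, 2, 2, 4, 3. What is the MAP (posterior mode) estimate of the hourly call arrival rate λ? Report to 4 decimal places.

2.0849

With a Gamma(shape α, rate β) prior, the Poisson likelihood is conjugate: the posterior is Gamma(α + ΣXᵢ, β + n).
Sum of counts S = 12 over n = 6 hours.
Posterior: Gamma(α+S, β+n) = Gamma(11.1+12, 4.6+6) = Gamma(23.1, 10.6).
Mode of Gamma(α,β) for α≥1 is (α−1)/β = 22.1/10.6 = 2.0849.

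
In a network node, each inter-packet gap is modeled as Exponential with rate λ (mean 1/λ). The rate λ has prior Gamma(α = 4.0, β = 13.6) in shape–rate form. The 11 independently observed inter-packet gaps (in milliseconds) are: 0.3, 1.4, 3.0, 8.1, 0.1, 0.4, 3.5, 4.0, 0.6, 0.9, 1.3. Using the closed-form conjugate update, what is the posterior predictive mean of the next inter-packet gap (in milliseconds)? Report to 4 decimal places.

2.6571

With a Gamma(shape α, rate β) prior on the exponential rate λ, the posterior after n observations with total T = Σxᵢ is Gamma(α+n, β+T).
Sum of observations T = 23.6 milliseconds; n = 11.
Posterior: Gamma(4.0+11, 13.6+23.6) = Gamma(15.0, 37.2).
The predictive distribution for the next observation is Lomax; its mean is β/(α−1) = 37.2/14.0 = 2.6571.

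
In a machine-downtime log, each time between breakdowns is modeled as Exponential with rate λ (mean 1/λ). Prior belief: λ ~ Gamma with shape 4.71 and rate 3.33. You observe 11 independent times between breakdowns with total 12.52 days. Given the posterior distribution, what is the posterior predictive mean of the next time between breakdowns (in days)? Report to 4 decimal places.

With a Gamma(shape α, rate β) prior on the exponential rate λ, the posterior after n observations with total T = Σxᵢ is Gamma(α+n, β+T).
Posterior: Gamma(4.71+11, 3.33+12.52) = Gamma(15.71, 15.85).
The predictive distribution for the next observation is Lomax; its mean is β/(α−1) = 15.85/14.71 = 1.0775.

1.0775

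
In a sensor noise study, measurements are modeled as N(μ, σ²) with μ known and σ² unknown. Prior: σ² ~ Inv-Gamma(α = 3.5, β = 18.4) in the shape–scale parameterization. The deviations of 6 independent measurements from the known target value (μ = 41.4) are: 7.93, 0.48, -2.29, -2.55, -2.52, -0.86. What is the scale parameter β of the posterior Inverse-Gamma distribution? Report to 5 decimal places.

59.37595

With known mean μ and an Inverse-Gamma(α, β) prior on σ², the Normal likelihood is conjugate: posterior is Inv-Gamma(α + n/2, β + Σ(xᵢ−μ)²/2).
Σ(xᵢ−μ)² = (7.93)² + (0.48)² + (-2.29)² + (-2.55)² + (-2.52)² + (-0.86)² = 81.9519.
Posterior: Inv-Gamma(3.5 + 6/2, 18.4 + 81.9519/2) = Inv-Gamma(6.50, 59.37595).
Posterior β = 59.37595.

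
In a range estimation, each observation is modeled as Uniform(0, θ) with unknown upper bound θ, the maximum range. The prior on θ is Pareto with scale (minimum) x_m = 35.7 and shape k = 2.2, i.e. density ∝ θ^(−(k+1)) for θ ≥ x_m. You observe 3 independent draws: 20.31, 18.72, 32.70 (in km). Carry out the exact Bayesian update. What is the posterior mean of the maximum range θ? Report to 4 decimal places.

A Pareto(scale x_m, shape k) prior on the upper bound θ of Uniform(0, θ) is conjugate: posterior is Pareto(max(x_m, max xᵢ), k + n).
Sample maximum = 32.70; prior scale x_m = 35.7 → posterior scale = max = 35.70.
Posterior shape = 2.2 + 3 = 5.2.
E[θ|data] = k·x_m/(k−1) = 5.2·35.70/4.2 = 44.2000.

44.2000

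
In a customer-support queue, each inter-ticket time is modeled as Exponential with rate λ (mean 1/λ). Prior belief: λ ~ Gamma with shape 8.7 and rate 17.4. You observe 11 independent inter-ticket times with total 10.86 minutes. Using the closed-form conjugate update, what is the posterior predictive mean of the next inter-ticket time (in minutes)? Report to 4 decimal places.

With a Gamma(shape α, rate β) prior on the exponential rate λ, the posterior after n observations with total T = Σxᵢ is Gamma(α+n, β+T).
Posterior: Gamma(8.7+11, 17.4+10.86) = Gamma(19.7, 28.26).
The predictive distribution for the next observation is Lomax; its mean is β/(α−1) = 28.26/18.7 = 1.5112.

1.5112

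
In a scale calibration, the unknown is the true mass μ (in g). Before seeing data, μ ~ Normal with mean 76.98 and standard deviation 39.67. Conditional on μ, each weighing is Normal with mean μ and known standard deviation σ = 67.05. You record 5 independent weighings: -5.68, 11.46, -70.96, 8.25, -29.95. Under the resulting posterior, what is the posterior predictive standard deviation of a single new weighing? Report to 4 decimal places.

71.1893

For Normal data with known variance σ², a Normal(μ₀, σ₀²) prior on μ is conjugate. Posterior precision = 1/σ₀² + n/σ²; posterior mean is the precision-weighted average of μ₀ and x̄.
σ₀² = 39.67² = 1573.7089, σ² = 67.05² = 4495.7025; σ² + n·σ₀² = 4495.7025 + 5·1573.7089 = 12364.247.
Posterior precision = 1/σ₀² + n/σ² = 1/1573.7089 + 5/4495.7025 = (σ² + n·σ₀²)/(σ₀²σ²) = 12364.247/(1573.7089·4495.7025); posterior variance σₙ² = σ₀²σ²/(σ² + n·σ₀²) = 1573.7089·4495.7025/12364.247 = 572.208484.
Predictive variance for one new observation = σₙ² + σ² = 1573.7089·4495.7025/12364.247 + 4495.7025 = σ²·(σ₀² + 12364.247)/12364.247 = 4495.7025·13937.9559/12364.247 = 5067.910984; SD = √(4495.7025·13937.9559/12364.247) = 71.1893.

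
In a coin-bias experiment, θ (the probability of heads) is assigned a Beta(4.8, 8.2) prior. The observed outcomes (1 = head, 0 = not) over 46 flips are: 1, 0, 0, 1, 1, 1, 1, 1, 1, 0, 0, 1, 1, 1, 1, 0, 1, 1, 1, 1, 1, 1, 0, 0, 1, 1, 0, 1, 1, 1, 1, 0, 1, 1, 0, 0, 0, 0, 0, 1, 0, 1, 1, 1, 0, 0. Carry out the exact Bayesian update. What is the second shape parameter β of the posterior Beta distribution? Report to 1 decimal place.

The Beta prior is conjugate to a Binomial/Bernoulli likelihood; the update adds successes to α and failures to β.
Posterior: Beta(α+k, β+n−k) = Beta(4.8+29, 8.2+17) = Beta(33.8, 25.2).
Posterior β = 25.2.

25.2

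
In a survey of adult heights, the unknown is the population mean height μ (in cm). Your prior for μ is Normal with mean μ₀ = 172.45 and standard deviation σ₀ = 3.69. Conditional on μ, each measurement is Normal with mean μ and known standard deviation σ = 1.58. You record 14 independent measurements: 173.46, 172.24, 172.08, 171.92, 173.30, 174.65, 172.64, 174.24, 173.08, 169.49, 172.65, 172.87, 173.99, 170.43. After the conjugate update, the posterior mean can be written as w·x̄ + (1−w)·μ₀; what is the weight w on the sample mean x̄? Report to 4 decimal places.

For Normal data with known variance σ², a Normal(μ₀, σ₀²) prior on μ is conjugate. Posterior precision = 1/σ₀² + n/σ²; posterior mean is the precision-weighted average of μ₀ and x̄.
σ₀² = 3.69² = 13.6161, σ² = 1.58² = 2.4964. Prior precision 1/σ₀² = 1/13.6161; data precision n/σ² = 14/2.4964.
w = (n/σ²)/(1/σ₀² + n/σ²) = n·σ₀²/(σ² + n·σ₀²) = 14·13.6161/(2.4964 + 14·13.6161) = 190.6254/193.1218 = 0.9871.

0.9871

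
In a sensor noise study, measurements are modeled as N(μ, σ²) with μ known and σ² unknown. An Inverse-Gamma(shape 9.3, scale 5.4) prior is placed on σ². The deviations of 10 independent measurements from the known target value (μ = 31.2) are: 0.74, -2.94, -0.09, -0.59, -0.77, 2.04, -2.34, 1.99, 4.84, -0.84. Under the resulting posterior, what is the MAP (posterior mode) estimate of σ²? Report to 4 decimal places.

1.9173

With known mean μ and an Inverse-Gamma(α, β) prior on σ², the Normal likelihood is conjugate: posterior is Inv-Gamma(α + n/2, β + Σ(xᵢ−μ)²/2).
Σ(xᵢ−μ)² = (0.74)² + (-2.94)² + (-0.09)² + (-0.59)² + (-0.77)² + (2.04)² + (-2.34)² + (1.99)² + (4.84)² + (-0.84)² = 47.8688.
Posterior: Inv-Gamma(9.3 + 10/2, 5.4 + 47.8688/2) = Inv-Gamma(14.30, 29.33440).
Mode = β/(α+1) = 29.33440/15.30 = 1.9173.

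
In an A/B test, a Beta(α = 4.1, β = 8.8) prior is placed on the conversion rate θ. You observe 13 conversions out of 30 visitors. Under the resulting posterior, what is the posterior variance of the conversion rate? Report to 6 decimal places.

0.005461

The Beta prior is conjugate to a Binomial/Bernoulli likelihood; the update adds successes to α and failures to β.
Posterior: Beta(α+k, β+n−k) = Beta(4.1+13, 8.8+17) = Beta(17.1, 25.8).
Var = αβ/((α+β)²(α+β+1)) = 17.1·25.8/(42.9²·43.9) = 0.005461.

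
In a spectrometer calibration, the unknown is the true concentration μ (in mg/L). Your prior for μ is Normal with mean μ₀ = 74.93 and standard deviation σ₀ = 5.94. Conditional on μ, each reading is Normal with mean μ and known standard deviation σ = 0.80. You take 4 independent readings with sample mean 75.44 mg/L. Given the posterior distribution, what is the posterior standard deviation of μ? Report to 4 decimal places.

For Normal data with known variance σ², a Normal(μ₀, σ₀²) prior on μ is conjugate. Posterior precision = 1/σ₀² + n/σ²; posterior mean is the precision-weighted average of μ₀ and x̄.
σ₀² = 5.94² = 35.2836, σ² = 0.80² = 0.64; σ² + n·σ₀² = 0.64 + 4·35.2836 = 141.7744.
Posterior precision = 1/σ₀² + n/σ² = 1/35.2836 + 4/0.64 = (σ² + n·σ₀²)/(σ₀²σ²) = 141.7744/(35.2836·0.64); posterior variance σₙ² = σ₀²σ²/(σ² + n·σ₀²) = 35.2836·0.64/141.7744 = 0.159278.
Posterior SD = √σₙ² = √(35.2836·0.64/141.7744) = 0.3991.

0.3991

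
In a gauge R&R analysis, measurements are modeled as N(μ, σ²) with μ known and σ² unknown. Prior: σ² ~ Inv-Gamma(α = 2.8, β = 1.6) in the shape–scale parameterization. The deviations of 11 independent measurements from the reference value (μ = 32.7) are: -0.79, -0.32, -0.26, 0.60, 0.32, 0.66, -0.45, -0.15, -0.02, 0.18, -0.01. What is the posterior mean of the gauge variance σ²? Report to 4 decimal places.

With known mean μ and an Inverse-Gamma(α, β) prior on σ², the Normal likelihood is conjugate: posterior is Inv-Gamma(α + n/2, β + Σ(xᵢ−μ)²/2).
Σ(xᵢ−μ)² = (-0.79)² + (-0.32)² + (-0.26)² + (0.60)² + (0.32)² + (0.66)² + (-0.45)² + (-0.15)² + (-0.02)² + (0.18)² + (-0.01)² = 1.9500.
Posterior: Inv-Gamma(2.8 + 11/2, 1.6 + 1.9500/2) = Inv-Gamma(8.30, 2.57500).
E[σ²|data] = β/(α−1) = 2.57500/7.30 = 0.3527.

0.3527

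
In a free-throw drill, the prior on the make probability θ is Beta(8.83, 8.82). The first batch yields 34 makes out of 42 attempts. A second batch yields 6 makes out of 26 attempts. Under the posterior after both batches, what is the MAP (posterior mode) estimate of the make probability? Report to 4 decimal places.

0.5718

The Beta prior is conjugate to a Binomial/Bernoulli likelihood; the update adds successes to α and failures to β.
After batch 1: Beta(8.83+34, 8.82+8) = Beta(42.83, 16.82).
After batch 2: Beta(42.83+6, 16.82+20) = Beta(48.83, 36.82).
Mode of Beta(a,b) for a,b>1 is (a−1)/(a+b−2) = 47.83/83.65 = 0.5718.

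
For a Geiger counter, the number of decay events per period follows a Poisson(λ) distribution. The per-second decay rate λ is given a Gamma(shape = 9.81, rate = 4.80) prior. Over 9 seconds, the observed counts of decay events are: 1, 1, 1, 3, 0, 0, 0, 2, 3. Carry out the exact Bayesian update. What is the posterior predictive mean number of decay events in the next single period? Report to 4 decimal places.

1.5080

With a Gamma(shape α, rate β) prior, the Poisson likelihood is conjugate: the posterior is Gamma(α + ΣXᵢ, β + n).
Sum of counts S = 11 over n = 9 seconds.
Posterior: Gamma(α+S, β+n) = Gamma(9.81+11, 4.80+9) = Gamma(20.81, 13.80).
The predictive distribution for one future period is NegBinom with mean α/β = 1.5080.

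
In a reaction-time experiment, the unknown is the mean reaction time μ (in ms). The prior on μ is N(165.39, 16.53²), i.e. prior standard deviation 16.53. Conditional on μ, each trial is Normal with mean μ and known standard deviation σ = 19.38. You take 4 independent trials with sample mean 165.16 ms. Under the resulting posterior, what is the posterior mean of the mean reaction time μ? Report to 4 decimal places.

For Normal data with known variance σ², a Normal(μ₀, σ₀²) prior on μ is conjugate. Posterior precision = 1/σ₀² + n/σ²; posterior mean is the precision-weighted average of μ₀ and x̄.
n·x̄ = 4·165.16 = 660.64.
σ₀² = 16.53² = 273.2409, σ² = 19.38² = 375.5844; σ² + n·σ₀² = 375.5844 + 4·273.2409 = 1468.548.
Posterior mean = (μ₀/σ₀² + n·x̄/σ²)/(1/σ₀² + n/σ²) = (σ²·μ₀ + σ₀²·n·x̄)/(σ² + n·σ₀²) = (375.5844·165.39 + 273.2409·660.64)/1468.548 = 242631.772092/1468.548 = 165.2188.

165.2188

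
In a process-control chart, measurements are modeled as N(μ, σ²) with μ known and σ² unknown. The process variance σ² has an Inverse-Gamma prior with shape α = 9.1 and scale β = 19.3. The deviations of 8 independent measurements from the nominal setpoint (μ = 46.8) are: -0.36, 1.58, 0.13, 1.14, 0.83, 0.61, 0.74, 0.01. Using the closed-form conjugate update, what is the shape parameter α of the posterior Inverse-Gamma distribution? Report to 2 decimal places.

With known mean μ and an Inverse-Gamma(α, β) prior on σ², the Normal likelihood is conjugate: posterior is Inv-Gamma(α + n/2, β + Σ(xᵢ−μ)²/2).
Σ(xᵢ−μ)² = (-0.36)² + (1.58)² + (0.13)² + (1.14)² + (0.83)² + (0.61)² + (0.74)² + (0.01)² = 5.5512.
Posterior: Inv-Gamma(9.1 + 8/2, 19.3 + 5.5512/2) = Inv-Gamma(13.10, 22.07560).
Posterior α = 13.10.

13.10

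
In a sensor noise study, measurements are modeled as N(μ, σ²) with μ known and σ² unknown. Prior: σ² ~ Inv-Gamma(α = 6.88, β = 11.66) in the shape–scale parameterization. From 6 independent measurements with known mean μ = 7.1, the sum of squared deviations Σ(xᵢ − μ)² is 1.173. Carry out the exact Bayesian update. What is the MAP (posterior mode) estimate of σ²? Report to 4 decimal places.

1.1256

With known mean μ and an Inverse-Gamma(α, β) prior on σ², the Normal likelihood is conjugate: posterior is Inv-Gamma(α + n/2, β + Σ(xᵢ−μ)²/2).
Posterior: Inv-Gamma(6.88 + 6/2, 11.66 + 1.173/2) = Inv-Gamma(9.88, 12.2465).
Mode = β/(α+1) = 12.2465/10.88 = 1.1256.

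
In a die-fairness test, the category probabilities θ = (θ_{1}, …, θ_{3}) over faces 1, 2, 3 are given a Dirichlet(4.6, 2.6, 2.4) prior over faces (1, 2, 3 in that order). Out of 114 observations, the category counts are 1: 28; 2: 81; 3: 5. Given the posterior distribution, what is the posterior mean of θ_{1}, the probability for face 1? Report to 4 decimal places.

The Dirichlet prior is conjugate to the Multinomial likelihood: each posterior αⱼ = prior αⱼ + observed count nⱼ.
Posterior concentration: (32.6, 83.6, 7.4), total = 123.6.
E[θ_{1}|data] = α_{1}/Σα = 32.6/123.6 = 0.2638.

0.2638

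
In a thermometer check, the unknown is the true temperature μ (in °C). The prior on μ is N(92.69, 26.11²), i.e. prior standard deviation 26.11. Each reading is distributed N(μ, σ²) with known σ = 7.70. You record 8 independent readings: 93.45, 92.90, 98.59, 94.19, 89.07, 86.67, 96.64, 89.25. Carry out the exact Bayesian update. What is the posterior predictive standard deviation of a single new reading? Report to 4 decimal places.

8.1622

For Normal data with known variance σ², a Normal(μ₀, σ₀²) prior on μ is conjugate. Posterior precision = 1/σ₀² + n/σ²; posterior mean is the precision-weighted average of μ₀ and x̄.
σ₀² = 26.11² = 681.7321, σ² = 7.70² = 59.29; σ² + n·σ₀² = 59.29 + 8·681.7321 = 5513.1468.
Posterior precision = 1/σ₀² + n/σ² = 1/681.7321 + 8/59.29 = (σ² + n·σ₀²)/(σ₀²σ²) = 5513.1468/(681.7321·59.29); posterior variance σₙ² = σ₀²σ²/(σ² + n·σ₀²) = 681.7321·59.29/5513.1468 = 7.331547.
Predictive variance for one new observation = σₙ² + σ² = 681.7321·59.29/5513.1468 + 59.29 = σ²·(σ₀² + 5513.1468)/5513.1468 = 59.29·6194.8789/5513.1468 = 66.621547; SD = √(59.29·6194.8789/5513.1468) = 8.1622.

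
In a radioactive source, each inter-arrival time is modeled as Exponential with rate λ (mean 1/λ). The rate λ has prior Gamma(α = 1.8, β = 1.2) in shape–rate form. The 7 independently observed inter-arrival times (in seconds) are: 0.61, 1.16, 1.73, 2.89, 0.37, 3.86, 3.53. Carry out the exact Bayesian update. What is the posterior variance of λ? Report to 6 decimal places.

With a Gamma(shape α, rate β) prior on the exponential rate λ, the posterior after n observations with total T = Σxᵢ is Gamma(α+n, β+T).
Sum of observations T = 14.15 seconds; n = 7.
Posterior: Gamma(1.8+7, 1.2+14.15) = Gamma(8.8, 15.35).
Var = α/β² = 0.037348.

0.037348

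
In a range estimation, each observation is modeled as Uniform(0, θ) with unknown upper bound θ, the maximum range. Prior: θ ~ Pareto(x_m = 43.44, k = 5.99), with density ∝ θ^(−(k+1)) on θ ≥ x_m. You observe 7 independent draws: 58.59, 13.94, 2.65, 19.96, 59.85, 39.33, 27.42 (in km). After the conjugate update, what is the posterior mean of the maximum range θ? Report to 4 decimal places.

64.8417

A Pareto(scale x_m, shape k) prior on the upper bound θ of Uniform(0, θ) is conjugate: posterior is Pareto(max(x_m, max xᵢ), k + n).
Sample maximum = 59.85; prior scale x_m = 43.44 → posterior scale = max = 59.85.
Posterior shape = 5.99 + 7 = 12.99.
E[θ|data] = k·x_m/(k−1) = 12.99·59.85/11.99 = 64.8417.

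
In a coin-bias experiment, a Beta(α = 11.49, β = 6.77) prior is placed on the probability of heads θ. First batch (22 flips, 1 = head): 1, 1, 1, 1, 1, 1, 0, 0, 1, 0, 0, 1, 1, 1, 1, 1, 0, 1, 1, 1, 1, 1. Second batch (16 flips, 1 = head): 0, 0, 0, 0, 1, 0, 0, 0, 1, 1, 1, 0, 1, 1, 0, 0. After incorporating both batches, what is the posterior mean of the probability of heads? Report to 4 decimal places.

The Beta prior is conjugate to a Binomial/Bernoulli likelihood; the update adds successes to α and failures to β.
After batch 1: Beta(11.49+17, 6.77+5) = Beta(28.49, 11.77).
After batch 2: Beta(28.49+6, 11.77+10) = Beta(34.49, 21.77).
Posterior mean = α/(α+β) = 34.49/56.26 = 0.6130.

0.6130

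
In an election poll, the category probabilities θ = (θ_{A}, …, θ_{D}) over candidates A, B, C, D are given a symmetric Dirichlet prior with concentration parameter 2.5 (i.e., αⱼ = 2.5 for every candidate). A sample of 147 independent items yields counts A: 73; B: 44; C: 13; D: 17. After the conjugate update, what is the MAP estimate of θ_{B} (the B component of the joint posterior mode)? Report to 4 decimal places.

The Dirichlet prior is conjugate to the Multinomial likelihood: each posterior αⱼ = prior αⱼ + observed count nⱼ.
Posterior concentration: (75.5, 46.5, 15.5, 19.5), total = 157.0.
Joint mode component: (α_{B}−1)/(Σα−K) = 45.5/153.0 = 0.2974.

0.2974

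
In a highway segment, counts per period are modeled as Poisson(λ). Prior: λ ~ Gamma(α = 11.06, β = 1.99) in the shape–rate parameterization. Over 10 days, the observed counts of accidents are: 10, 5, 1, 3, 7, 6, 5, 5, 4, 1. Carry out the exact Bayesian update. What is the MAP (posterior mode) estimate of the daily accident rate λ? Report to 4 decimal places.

With a Gamma(shape α, rate β) prior, the Poisson likelihood is conjugate: the posterior is Gamma(α + ΣXᵢ, β + n).
Sum of counts S = 47 over n = 10 days.
Posterior: Gamma(α+S, β+n) = Gamma(11.06+47, 1.99+10) = Gamma(58.06, 11.99).
Mode of Gamma(α,β) for α≥1 is (α−1)/β = 57.06/11.99 = 4.7590.

4.7590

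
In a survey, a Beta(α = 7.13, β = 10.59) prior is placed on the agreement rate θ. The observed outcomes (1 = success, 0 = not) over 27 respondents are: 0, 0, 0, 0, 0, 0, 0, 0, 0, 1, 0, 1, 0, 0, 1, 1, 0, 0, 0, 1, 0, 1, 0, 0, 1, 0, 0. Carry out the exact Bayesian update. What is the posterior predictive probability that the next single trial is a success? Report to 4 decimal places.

0.3160

The Beta prior is conjugate to a Binomial/Bernoulli likelihood; the update adds successes to α and failures to β.
Posterior: Beta(α+k, β+n−k) = Beta(7.13+7, 10.59+20) = Beta(14.13, 30.59).
For a single future Bernoulli trial, P(success | data) = α/(α+β) = 0.3160.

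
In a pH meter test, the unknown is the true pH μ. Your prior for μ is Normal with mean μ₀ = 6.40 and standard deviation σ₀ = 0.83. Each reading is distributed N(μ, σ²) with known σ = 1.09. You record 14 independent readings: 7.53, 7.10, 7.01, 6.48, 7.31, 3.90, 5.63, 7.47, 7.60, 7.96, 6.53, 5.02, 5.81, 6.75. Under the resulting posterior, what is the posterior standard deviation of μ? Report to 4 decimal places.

0.2749

For Normal data with known variance σ², a Normal(μ₀, σ₀²) prior on μ is conjugate. Posterior precision = 1/σ₀² + n/σ²; posterior mean is the precision-weighted average of μ₀ and x̄.
σ₀² = 0.83² = 0.6889, σ² = 1.09² = 1.1881; σ² + n·σ₀² = 1.1881 + 14·0.6889 = 10.8327.
Posterior precision = 1/σ₀² + n/σ² = 1/0.6889 + 14/1.1881 = (σ² + n·σ₀²)/(σ₀²σ²) = 10.8327/(0.6889·1.1881); posterior variance σₙ² = σ₀²σ²/(σ² + n·σ₀²) = 0.6889·1.1881/10.8327 = 0.075557.
Posterior SD = √σₙ² = √(0.6889·1.1881/10.8327) = 0.2749.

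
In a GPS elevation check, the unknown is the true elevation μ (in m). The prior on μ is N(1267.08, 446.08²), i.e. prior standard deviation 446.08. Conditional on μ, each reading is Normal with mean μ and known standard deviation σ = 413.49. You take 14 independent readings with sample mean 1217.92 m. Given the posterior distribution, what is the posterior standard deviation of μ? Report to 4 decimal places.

For Normal data with known variance σ², a Normal(μ₀, σ₀²) prior on μ is conjugate. Posterior precision = 1/σ₀² + n/σ²; posterior mean is the precision-weighted average of μ₀ and x̄.
σ₀² = 446.08² = 198987.3664, σ² = 413.49² = 170973.9801; σ² + n·σ₀² = 170973.9801 + 14·198987.3664 = 2956797.1097.
Posterior precision = 1/σ₀² + n/σ² = 1/198987.3664 + 14/170973.9801 = (σ² + n·σ₀²)/(σ₀²σ²) = 2956797.1097/(198987.3664·170973.9801); posterior variance σₙ² = σ₀²σ²/(σ² + n·σ₀²) = 198987.3664·170973.9801/2956797.1097 = 11506.255168.
Posterior SD = √σₙ² = √(198987.3664·170973.9801/2956797.1097) = 107.2672.

107.2672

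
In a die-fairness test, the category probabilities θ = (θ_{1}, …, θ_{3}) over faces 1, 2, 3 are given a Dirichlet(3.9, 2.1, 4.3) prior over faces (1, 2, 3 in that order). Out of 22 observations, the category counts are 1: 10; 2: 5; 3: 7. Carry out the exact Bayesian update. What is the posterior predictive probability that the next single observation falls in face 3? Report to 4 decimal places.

0.3498

The Dirichlet prior is conjugate to the Multinomial likelihood: each posterior αⱼ = prior αⱼ + observed count nⱼ.
Posterior concentration: (13.9, 7.1, 11.3), total = 32.3.
P(next = 3 | data) = α_{3}/Σα = 0.3498.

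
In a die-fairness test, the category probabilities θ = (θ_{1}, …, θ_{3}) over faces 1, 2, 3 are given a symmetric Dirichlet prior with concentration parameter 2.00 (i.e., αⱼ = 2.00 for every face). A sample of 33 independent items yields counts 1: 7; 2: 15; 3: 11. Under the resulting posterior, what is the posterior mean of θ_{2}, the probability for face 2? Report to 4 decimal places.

The Dirichlet prior is conjugate to the Multinomial likelihood: each posterior αⱼ = prior αⱼ + observed count nⱼ.
Posterior concentration: (9.00, 17.00, 13.00), total = 39.00.
E[θ_{2}|data] = α_{2}/Σα = 17.00/39.00 = 0.4359.

0.4359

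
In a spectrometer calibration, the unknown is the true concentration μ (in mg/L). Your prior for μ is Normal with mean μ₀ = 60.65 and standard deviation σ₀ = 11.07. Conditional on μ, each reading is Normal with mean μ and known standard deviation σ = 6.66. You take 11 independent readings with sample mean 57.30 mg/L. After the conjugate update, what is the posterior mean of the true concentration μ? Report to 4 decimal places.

57.4067

For Normal data with known variance σ², a Normal(μ₀, σ₀²) prior on μ is conjugate. Posterior precision = 1/σ₀² + n/σ²; posterior mean is the precision-weighted average of μ₀ and x̄.
n·x̄ = 11·57.30 = 630.3.
σ₀² = 11.07² = 122.5449, σ² = 6.66² = 44.3556; σ² + n·σ₀² = 44.3556 + 11·122.5449 = 1392.3495.
Posterior mean = (μ₀/σ₀² + n·x̄/σ²)/(1/σ₀² + n/σ²) = (σ²·μ₀ + σ₀²·n·x̄)/(σ² + n·σ₀²) = (44.3556·60.65 + 122.5449·630.3)/1392.3495 = 79930.21761/1392.3495 = 57.4067.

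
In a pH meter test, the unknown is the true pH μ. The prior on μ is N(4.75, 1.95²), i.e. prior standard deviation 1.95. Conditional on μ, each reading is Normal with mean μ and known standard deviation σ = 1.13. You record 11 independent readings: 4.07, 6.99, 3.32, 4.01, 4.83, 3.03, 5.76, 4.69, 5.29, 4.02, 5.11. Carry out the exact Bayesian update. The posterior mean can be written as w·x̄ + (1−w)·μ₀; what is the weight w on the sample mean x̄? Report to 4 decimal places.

For Normal data with known variance σ², a Normal(μ₀, σ₀²) prior on μ is conjugate. Posterior precision = 1/σ₀² + n/σ²; posterior mean is the precision-weighted average of μ₀ and x̄.
σ₀² = 1.95² = 3.8025, σ² = 1.13² = 1.2769. Prior precision 1/σ₀² = 1/3.8025; data precision n/σ² = 11/1.2769.
w = (n/σ²)/(1/σ₀² + n/σ²) = n·σ₀²/(σ² + n·σ₀²) = 11·3.8025/(1.2769 + 11·3.8025) = 41.8275/43.1044 = 0.9704.

0.9704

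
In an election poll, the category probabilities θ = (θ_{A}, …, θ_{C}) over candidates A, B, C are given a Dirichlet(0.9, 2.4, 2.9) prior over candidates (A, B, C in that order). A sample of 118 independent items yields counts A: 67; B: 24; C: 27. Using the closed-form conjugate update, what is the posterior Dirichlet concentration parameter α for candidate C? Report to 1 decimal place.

The Dirichlet prior is conjugate to the Multinomial likelihood: each posterior αⱼ = prior αⱼ + observed count nⱼ.
Posterior concentration: (67.9, 26.4, 29.9), total = 124.2.
α_{C} = 2.9 + 27 = 29.9.

29.9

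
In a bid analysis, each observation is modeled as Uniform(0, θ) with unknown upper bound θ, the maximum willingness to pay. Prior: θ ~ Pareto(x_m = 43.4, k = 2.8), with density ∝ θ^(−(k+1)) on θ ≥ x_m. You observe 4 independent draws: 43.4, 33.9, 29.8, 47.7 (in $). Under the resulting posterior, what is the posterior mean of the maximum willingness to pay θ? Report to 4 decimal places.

55.9241

A Pareto(scale x_m, shape k) prior on the upper bound θ of Uniform(0, θ) is conjugate: posterior is Pareto(max(x_m, max xᵢ), k + n).
Sample maximum = 47.7; prior scale x_m = 43.4 → posterior scale = max = 47.7.
Posterior shape = 2.8 + 4 = 6.8.
E[θ|data] = k·x_m/(k−1) = 6.8·47.7/5.8 = 55.9241.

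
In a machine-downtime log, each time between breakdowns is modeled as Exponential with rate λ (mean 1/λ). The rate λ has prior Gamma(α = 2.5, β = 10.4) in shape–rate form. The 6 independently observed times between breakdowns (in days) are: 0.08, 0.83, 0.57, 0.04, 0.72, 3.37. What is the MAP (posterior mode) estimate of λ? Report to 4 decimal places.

0.4685

With a Gamma(shape α, rate β) prior on the exponential rate λ, the posterior after n observations with total T = Σxᵢ is Gamma(α+n, β+T).
Sum of observations T = 5.61 days; n = 6.
Posterior: Gamma(2.5+6, 10.4+5.61) = Gamma(8.5, 16.01).
Mode = (α−1)/β = 0.4685.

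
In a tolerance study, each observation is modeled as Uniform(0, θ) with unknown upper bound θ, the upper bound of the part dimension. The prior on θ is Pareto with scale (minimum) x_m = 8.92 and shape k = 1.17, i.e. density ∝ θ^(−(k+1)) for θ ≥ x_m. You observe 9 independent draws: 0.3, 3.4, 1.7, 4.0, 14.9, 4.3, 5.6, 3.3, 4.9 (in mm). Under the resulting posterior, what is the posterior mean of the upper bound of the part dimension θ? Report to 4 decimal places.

A Pareto(scale x_m, shape k) prior on the upper bound θ of Uniform(0, θ) is conjugate: posterior is Pareto(max(x_m, max xᵢ), k + n).
Sample maximum = 14.9; prior scale x_m = 8.92 → posterior scale = max = 14.90.
Posterior shape = 1.17 + 9 = 10.17.
E[θ|data] = k·x_m/(k−1) = 10.17·14.90/9.17 = 16.5249.

16.5249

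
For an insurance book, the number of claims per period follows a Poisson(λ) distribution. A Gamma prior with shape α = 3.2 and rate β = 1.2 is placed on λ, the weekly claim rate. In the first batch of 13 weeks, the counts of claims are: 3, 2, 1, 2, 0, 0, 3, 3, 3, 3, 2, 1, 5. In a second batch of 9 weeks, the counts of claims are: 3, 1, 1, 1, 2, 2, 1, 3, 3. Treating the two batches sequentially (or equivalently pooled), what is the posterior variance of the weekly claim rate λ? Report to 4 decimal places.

0.0896

With a Gamma(shape α, rate β) prior, the Poisson likelihood is conjugate: the posterior is Gamma(α + ΣXᵢ, β + n).
Batch 1: sum of counts S = 28 over n = 13 weeks.
After batch 1: Gamma(α+S, β+n) = Gamma(3.2+28, 1.2+13) = Gamma(31.2, 14.2).
Batch 2: sum of counts S = 17 over n = 9 weeks.
After batch 2: Gamma(α+S, β+n) = Gamma(31.2+17, 14.2+9) = Gamma(48.2, 23.2).
Var = α/β² = 48.2/23.2² = 0.0896.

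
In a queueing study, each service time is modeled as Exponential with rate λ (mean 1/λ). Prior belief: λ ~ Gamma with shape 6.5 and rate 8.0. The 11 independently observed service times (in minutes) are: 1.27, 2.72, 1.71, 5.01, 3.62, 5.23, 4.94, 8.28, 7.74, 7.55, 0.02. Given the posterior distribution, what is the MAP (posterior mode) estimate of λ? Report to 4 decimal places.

0.2942

With a Gamma(shape α, rate β) prior on the exponential rate λ, the posterior after n observations with total T = Σxᵢ is Gamma(α+n, β+T).
Sum of observations T = 48.09 minutes; n = 11.
Posterior: Gamma(6.5+11, 8.0+48.09) = Gamma(17.5, 56.09).
Mode = (α−1)/β = 0.2942.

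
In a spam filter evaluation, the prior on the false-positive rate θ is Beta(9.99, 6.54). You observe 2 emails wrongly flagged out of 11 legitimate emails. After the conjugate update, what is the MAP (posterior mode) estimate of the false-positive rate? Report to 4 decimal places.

The Beta prior is conjugate to a Binomial/Bernoulli likelihood; the update adds successes to α and failures to β.
Posterior: Beta(α+k, β+n−k) = Beta(9.99+2, 6.54+9) = Beta(11.99, 15.54).
Mode of Beta(a,b) for a,b>1 is (a−1)/(a+b−2) = 10.99/25.53 = 0.4305.

0.4305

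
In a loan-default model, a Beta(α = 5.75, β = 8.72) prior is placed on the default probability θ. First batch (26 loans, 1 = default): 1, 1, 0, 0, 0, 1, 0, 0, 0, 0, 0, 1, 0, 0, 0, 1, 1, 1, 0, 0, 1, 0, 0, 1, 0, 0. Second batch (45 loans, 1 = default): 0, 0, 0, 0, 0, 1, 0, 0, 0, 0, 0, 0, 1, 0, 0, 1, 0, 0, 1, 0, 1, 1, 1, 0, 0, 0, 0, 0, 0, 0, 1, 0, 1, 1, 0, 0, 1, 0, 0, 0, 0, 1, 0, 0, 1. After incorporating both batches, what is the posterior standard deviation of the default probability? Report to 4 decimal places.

The Beta prior is conjugate to a Binomial/Bernoulli likelihood; the update adds successes to α and failures to β.
After batch 1: Beta(5.75+9, 8.72+17) = Beta(14.75, 25.72).
After batch 2: Beta(14.75+13, 25.72+32) = Beta(27.75, 57.72).
Var = αβ/((α+β)²(α+β+1)) = 27.75·57.72/(85.47²·86.47) = 0.00253569; SD = √0.00253569 = 0.0504.

0.0504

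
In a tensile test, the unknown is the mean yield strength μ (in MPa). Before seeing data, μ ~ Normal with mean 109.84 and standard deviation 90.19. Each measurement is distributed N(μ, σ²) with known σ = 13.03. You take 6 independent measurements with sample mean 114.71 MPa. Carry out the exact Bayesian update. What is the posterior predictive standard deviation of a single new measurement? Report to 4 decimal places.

14.0705

For Normal data with known variance σ², a Normal(μ₀, σ₀²) prior on μ is conjugate. Posterior precision = 1/σ₀² + n/σ²; posterior mean is the precision-weighted average of μ₀ and x̄.
σ₀² = 90.19² = 8134.2361, σ² = 13.03² = 169.7809; σ² + n·σ₀² = 169.7809 + 6·8134.2361 = 48975.1975.
Posterior precision = 1/σ₀² + n/σ² = 1/8134.2361 + 6/169.7809 = (σ² + n·σ₀²)/(σ₀²σ²) = 48975.1975/(8134.2361·169.7809); posterior variance σₙ² = σ₀²σ²/(σ² + n·σ₀²) = 8134.2361·169.7809/48975.1975 = 28.198721.
Predictive variance for one new observation = σₙ² + σ² = 8134.2361·169.7809/48975.1975 + 169.7809 = σ²·(σ₀² + 48975.1975)/48975.1975 = 169.7809·57109.4336/48975.1975 = 197.979621; SD = √(169.7809·57109.4336/48975.1975) = 14.0705.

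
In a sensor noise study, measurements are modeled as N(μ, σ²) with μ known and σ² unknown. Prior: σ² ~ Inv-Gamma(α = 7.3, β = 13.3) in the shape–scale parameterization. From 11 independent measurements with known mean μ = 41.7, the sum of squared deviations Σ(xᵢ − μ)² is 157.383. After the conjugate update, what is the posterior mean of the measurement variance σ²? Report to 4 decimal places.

7.7959

With known mean μ and an Inverse-Gamma(α, β) prior on σ², the Normal likelihood is conjugate: posterior is Inv-Gamma(α + n/2, β + Σ(xᵢ−μ)²/2).
Posterior: Inv-Gamma(7.3 + 11/2, 13.3 + 157.383/2) = Inv-Gamma(12.80, 91.9915).
E[σ²|data] = β/(α−1) = 91.9915/11.80 = 7.7959.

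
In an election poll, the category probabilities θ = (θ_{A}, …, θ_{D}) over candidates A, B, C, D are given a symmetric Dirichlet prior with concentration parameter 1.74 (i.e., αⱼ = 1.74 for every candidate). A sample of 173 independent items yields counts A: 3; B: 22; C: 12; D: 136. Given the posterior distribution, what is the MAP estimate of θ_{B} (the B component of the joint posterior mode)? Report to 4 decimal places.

0.1292

The Dirichlet prior is conjugate to the Multinomial likelihood: each posterior αⱼ = prior αⱼ + observed count nⱼ.
Posterior concentration: (4.74, 23.74, 13.74, 137.74), total = 179.96.
Joint mode component: (α_{B}−1)/(Σα−K) = 22.74/175.96 = 0.1292.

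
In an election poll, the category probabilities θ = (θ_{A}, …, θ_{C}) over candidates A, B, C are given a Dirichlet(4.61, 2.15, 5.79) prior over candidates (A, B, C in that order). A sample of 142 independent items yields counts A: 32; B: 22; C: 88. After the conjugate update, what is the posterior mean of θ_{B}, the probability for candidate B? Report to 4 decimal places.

The Dirichlet prior is conjugate to the Multinomial likelihood: each posterior αⱼ = prior αⱼ + observed count nⱼ.
Posterior concentration: (36.61, 24.15, 93.79), total = 154.55.
E[θ_{B}|data] = α_{B}/Σα = 24.15/154.55 = 0.1563.

0.1563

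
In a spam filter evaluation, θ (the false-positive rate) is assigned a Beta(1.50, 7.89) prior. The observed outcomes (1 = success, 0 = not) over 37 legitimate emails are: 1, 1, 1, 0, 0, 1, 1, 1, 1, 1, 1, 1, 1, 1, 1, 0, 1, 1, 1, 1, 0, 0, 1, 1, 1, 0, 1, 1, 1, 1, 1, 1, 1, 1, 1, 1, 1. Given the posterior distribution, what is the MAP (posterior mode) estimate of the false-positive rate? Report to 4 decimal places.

The Beta prior is conjugate to a Binomial/Bernoulli likelihood; the update adds successes to α and failures to β.
Posterior: Beta(α+k, β+n−k) = Beta(1.50+31, 7.89+6) = Beta(32.50, 13.89).
Mode of Beta(a,b) for a,b>1 is (a−1)/(a+b−2) = 31.50/44.39 = 0.7096.

0.7096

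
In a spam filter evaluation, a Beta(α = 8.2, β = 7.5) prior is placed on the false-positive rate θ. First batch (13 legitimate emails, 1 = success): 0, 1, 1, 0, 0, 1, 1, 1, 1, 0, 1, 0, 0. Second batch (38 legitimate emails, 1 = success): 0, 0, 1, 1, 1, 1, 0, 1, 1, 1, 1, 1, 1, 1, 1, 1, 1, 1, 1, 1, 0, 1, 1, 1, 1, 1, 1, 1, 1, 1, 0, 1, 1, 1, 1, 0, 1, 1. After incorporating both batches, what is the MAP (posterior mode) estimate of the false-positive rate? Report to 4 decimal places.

The Beta prior is conjugate to a Binomial/Bernoulli likelihood; the update adds successes to α and failures to β.
After batch 1: Beta(8.2+7, 7.5+6) = Beta(15.2, 13.5).
After batch 2: Beta(15.2+32, 13.5+6) = Beta(47.2, 19.5).
Mode of Beta(a,b) for a,b>1 is (a−1)/(a+b−2) = 46.2/64.7 = 0.7141.

0.7141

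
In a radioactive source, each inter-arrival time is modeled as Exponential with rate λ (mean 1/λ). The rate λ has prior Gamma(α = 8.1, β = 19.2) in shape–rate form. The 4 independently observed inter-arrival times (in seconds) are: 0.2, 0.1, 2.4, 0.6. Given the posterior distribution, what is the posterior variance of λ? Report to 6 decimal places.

With a Gamma(shape α, rate β) prior on the exponential rate λ, the posterior after n observations with total T = Σxᵢ is Gamma(α+n, β+T).
Sum of observations T = 3.3 seconds; n = 4.
Posterior: Gamma(8.1+4, 19.2+3.3) = Gamma(12.1, 22.5).
Var = α/β² = 0.023901.

0.023901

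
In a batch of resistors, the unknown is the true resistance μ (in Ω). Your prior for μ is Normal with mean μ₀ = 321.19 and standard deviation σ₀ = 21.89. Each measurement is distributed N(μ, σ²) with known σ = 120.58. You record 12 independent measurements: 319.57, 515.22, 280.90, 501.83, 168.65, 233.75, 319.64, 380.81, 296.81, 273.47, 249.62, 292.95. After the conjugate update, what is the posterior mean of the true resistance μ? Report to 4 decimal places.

320.6926

For Normal data with known variance σ², a Normal(μ₀, σ₀²) prior on μ is conjugate. Posterior precision = 1/σ₀² + n/σ²; posterior mean is the precision-weighted average of μ₀ and x̄.
Σxᵢ = 319.57 + 515.22 + 280.90 + 501.83 + 168.65 + 233.75 + 319.64 + 380.81 + 296.81 + 273.47 + 249.62 + 292.95 = 3833.22, so n·x̄ = 3833.22.
σ₀² = 21.89² = 479.1721, σ² = 120.58² = 14539.5364; σ² + n·σ₀² = 14539.5364 + 12·479.1721 = 20289.6016.
Posterior mean = (μ₀/σ₀² + n·x̄/σ²)/(1/σ₀² + n/σ²) = (σ²·μ₀ + σ₀²·n·x̄)/(σ² + n·σ₀²) = (14539.5364·321.19 + 479.1721·3833.22)/20289.6016 = 6506725.773478/20289.6016 = 320.6926.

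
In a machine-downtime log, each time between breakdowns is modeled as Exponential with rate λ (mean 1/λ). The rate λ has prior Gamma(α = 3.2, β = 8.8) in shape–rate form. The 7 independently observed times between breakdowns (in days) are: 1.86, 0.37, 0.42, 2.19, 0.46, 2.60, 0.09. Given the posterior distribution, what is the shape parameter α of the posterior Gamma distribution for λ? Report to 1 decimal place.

With a Gamma(shape α, rate β) prior on the exponential rate λ, the posterior after n observations with total T = Σxᵢ is Gamma(α+n, β+T).
Sum of observations T = 7.99 days; n = 7.
Posterior: Gamma(3.2+7, 8.8+7.99) = Gamma(10.2, 16.79).
Posterior α = 10.2.

10.2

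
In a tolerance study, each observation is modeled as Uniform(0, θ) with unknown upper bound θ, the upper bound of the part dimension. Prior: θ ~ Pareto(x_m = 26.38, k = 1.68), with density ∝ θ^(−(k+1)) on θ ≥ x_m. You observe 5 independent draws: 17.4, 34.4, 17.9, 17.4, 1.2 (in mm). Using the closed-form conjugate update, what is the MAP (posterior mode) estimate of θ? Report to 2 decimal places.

34.40

A Pareto(scale x_m, shape k) prior on the upper bound θ of Uniform(0, θ) is conjugate: posterior is Pareto(max(x_m, max xᵢ), k + n).
Sample maximum = 34.4; prior scale x_m = 26.38 → posterior scale = max = 34.40.
Posterior shape = 1.68 + 5 = 6.68.
The Pareto density is decreasing on [x_m, ∞), so the mode is x_m = 34.40.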